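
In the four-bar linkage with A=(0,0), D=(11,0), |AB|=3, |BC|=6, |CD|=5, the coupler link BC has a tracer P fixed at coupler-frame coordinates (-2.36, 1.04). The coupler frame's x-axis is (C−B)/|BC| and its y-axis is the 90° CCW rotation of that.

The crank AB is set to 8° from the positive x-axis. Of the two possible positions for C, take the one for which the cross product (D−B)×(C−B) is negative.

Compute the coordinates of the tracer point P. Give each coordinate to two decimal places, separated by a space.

1.89 2.76

A=(0,0), D=(11.00,0)
B = A + 3.00·(cos8°, sin8°) = (2.9708, 0.4175)
|BD| = 8.0400
circle(B,6.00) ∩ circle(D,5.00): a=4.7041, h=3.7244
  candidates: C₊=(7.8620,3.8927) cross=29.945; C₋=(7.4751,-3.5462) cross=-29.945
  mode - wants cross < 0 → take C=(7.4751,-3.5462) (cross=-29.945)
ex = (C−B)/|BC| = (0.7507,-0.6606); ey = (0.6606,0.7507)
P = B + -2.36·ex + 1.04·ey = (1.8861,2.7573)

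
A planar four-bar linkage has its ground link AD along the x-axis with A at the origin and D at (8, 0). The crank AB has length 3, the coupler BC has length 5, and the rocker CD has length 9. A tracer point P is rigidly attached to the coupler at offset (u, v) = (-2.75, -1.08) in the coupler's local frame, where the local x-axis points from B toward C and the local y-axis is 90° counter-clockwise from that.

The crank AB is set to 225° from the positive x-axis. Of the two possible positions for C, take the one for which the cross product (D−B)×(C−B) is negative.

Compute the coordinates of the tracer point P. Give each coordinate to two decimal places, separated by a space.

A=(0,0), D=(8.00,0)
B = A + 3.00·(cos225°, sin225°) = (-2.1213, -2.1213)
|BD| = 10.3412
circle(B,5.00) ∩ circle(D,9.00): a=2.4630, h=4.3513
  candidates: C₊=(-0.6033,2.6427) cross=44.998; C₋=(1.1819,-5.8748) cross=-44.998
  mode - wants cross < 0 → take C=(1.1819,-5.8748) (cross=-44.998)
ex = (C−B)/|BC| = (0.6606,-0.7507); ey = (0.7507,0.6606)
P = B + -2.75·ex + -1.08·ey = (-4.7488,-0.7704)

-4.75 -0.77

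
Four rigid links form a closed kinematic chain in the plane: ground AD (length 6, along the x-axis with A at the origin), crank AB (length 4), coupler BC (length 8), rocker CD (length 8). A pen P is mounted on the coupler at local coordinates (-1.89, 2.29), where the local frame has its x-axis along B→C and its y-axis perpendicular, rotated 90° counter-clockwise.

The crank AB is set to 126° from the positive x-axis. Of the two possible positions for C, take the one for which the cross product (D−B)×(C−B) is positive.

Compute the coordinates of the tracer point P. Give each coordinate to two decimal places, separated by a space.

-5.21 4.04

A=(0,0), D=(6.00,0)
B = A + 4.00·(cos126°, sin126°) = (-2.3511, 3.2361)
|BD| = 8.9562
circle(B,8.00) ∩ circle(D,8.00): a=4.4781, h=6.6292
  candidates: C₊=(4.2197,7.7994) cross=59.373; C₋=(-0.5708,-4.5633) cross=-59.373
  mode + wants cross > 0 → take C=(4.2197,7.7994) (cross=59.373)
ex = (C−B)/|BC| = (0.8214,0.5704); ey = (-0.5704,0.8214)
P = B + -1.89·ex + 2.29·ey = (-5.2098,4.0389)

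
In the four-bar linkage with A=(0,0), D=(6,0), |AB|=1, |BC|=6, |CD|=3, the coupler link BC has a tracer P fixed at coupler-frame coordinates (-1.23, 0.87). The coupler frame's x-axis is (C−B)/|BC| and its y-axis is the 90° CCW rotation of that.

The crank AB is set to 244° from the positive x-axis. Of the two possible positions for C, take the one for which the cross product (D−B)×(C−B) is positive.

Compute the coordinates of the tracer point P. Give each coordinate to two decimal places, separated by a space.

A=(0,0), D=(6.00,0)
B = A + 1.00·(cos244°, sin244°) = (-0.4384, -0.8988)
|BD| = 6.5008
circle(B,6.00) ∩ circle(D,3.00): a=5.3271, h=2.7609
  candidates: C₊=(4.4558,2.5721) cross=17.948; C₋=(5.2192,-2.8966) cross=-17.948
  mode + wants cross > 0 → take C=(4.4558,2.5721) (cross=17.948)
ex = (C−B)/|BC| = (0.8157,0.5785); ey = (-0.5785,0.8157)
P = B + -1.23·ex + 0.87·ey = (-1.9450,-0.9007)

-1.94 -0.90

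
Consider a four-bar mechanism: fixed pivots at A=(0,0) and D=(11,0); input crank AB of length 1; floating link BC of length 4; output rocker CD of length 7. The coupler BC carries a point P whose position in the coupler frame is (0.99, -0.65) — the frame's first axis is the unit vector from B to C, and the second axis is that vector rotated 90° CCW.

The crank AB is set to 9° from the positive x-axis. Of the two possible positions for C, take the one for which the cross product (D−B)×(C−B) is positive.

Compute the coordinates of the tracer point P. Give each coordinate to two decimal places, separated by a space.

A=(0,0), D=(11.00,0)
B = A + 1.00·(cos9°, sin9°) = (0.9877, 0.1564)
|BD| = 10.0135
circle(B,4.00) ∩ circle(D,7.00): a=3.3590, h=2.1719
  candidates: C₊=(4.3802,2.2756) cross=21.748; C₋=(4.3123,-2.0677) cross=-21.748
  mode + wants cross > 0 → take C=(4.3802,2.2756) (cross=21.748)
ex = (C−B)/|BC| = (0.8481,0.5298); ey = (-0.5298,0.8481)
P = B + 0.99·ex + -0.65·ey = (2.1717,0.1296)

2.17 0.13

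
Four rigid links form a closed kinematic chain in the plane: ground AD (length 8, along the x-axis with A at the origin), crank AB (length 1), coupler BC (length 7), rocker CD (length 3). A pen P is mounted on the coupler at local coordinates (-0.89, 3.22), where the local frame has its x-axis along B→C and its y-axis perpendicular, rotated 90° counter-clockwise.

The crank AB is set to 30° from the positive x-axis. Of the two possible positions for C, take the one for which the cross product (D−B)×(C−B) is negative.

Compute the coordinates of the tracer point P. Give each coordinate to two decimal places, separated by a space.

A=(0,0), D=(8.00,0)
B = A + 1.00·(cos30°, sin30°) = (0.8660, 0.5000)
|BD| = 7.1515
circle(B,7.00) ∩ circle(D,3.00): a=6.3724, h=2.8971
  candidates: C₊=(7.4253,2.9444) cross=20.718; C₋=(7.0202,-2.8355) cross=-20.718
  mode - wants cross < 0 → take C=(7.0202,-2.8355) (cross=-20.718)
ex = (C−B)/|BC| = (0.8792,-0.4765); ey = (0.4765,0.8792)
P = B + -0.89·ex + 3.22·ey = (1.6179,3.7550)

1.62 3.76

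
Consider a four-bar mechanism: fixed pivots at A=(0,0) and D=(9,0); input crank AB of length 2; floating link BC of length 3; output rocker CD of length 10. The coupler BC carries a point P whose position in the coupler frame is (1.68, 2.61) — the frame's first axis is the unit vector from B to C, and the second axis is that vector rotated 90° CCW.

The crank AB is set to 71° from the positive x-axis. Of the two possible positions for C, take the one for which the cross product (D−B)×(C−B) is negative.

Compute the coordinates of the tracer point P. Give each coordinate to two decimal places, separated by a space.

1.93 -0.94

A=(0,0), D=(9.00,0)
B = A + 2.00·(cos71°, sin71°) = (0.6511, 1.8910)
|BD| = 8.5603
circle(B,3.00) ∩ circle(D,10.00): a=-1.0350, h=2.8158
  candidates: C₊=(0.2637,4.8659) cross=24.104; C₋=(-0.9804,-0.6265) cross=-24.104
  mode - wants cross < 0 → take C=(-0.9804,-0.6265) (cross=-24.104)
ex = (C−B)/|BC| = (-0.5438,-0.8392); ey = (0.8392,-0.5438)
P = B + 1.68·ex + 2.61·ey = (1.9278,-0.9382)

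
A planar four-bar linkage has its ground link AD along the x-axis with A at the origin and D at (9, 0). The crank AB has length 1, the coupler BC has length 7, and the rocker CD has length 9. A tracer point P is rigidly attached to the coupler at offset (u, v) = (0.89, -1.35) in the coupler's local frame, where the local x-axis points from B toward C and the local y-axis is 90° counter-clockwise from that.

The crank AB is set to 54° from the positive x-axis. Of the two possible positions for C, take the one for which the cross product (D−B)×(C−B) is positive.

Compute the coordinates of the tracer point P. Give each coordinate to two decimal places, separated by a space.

2.19 1.05

A=(0,0), D=(9.00,0)
B = A + 1.00·(cos54°, sin54°) = (0.5878, 0.8090)
|BD| = 8.4510
circle(B,7.00) ∩ circle(D,9.00): a=2.3323, h=6.6000
  candidates: C₊=(3.5411,7.1555) cross=55.777; C₋=(2.2775,-5.9840) cross=-55.777
  mode + wants cross > 0 → take C=(3.5411,7.1555) (cross=55.777)
ex = (C−B)/|BC| = (0.4219,0.9066); ey = (-0.9066,0.4219)
P = B + 0.89·ex + -1.35·ey = (2.1872,1.0463)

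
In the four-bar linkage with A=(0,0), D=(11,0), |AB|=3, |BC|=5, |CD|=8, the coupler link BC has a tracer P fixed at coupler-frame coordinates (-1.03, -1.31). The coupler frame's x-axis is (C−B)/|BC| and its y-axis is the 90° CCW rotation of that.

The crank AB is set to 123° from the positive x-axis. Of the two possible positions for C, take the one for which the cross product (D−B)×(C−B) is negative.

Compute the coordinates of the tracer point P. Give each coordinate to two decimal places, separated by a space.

A=(0,0), D=(11.00,0)
B = A + 3.00·(cos123°, sin123°) = (-1.6339, 2.5160)
|BD| = 12.8820
circle(B,5.00) ∩ circle(D,8.00): a=4.9273, h=0.8497
  candidates: C₊=(3.3644,2.3870) cross=10.946; C₋=(3.0325,0.7203) cross=-10.946
  mode - wants cross < 0 → take C=(3.0325,0.7203) (cross=-10.946)
ex = (C−B)/|BC| = (0.9333,-0.3591); ey = (0.3591,0.9333)
P = B + -1.03·ex + -1.31·ey = (-3.0657,1.6633)

-3.07 1.66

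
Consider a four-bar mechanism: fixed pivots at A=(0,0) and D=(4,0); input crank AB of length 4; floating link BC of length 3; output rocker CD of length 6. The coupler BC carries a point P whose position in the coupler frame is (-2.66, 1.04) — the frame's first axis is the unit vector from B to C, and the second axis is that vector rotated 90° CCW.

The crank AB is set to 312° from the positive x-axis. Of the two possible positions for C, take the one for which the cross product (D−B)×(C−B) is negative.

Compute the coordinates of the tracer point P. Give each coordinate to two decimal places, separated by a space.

A=(0,0), D=(4.00,0)
B = A + 4.00·(cos312°, sin312°) = (2.6765, -2.9726)
|BD| = 3.2539
circle(B,3.00) ∩ circle(D,6.00): a=-2.5219, h=1.6248
  candidates: C₊=(0.1665,-4.6156) cross=5.287; C₋=(3.1351,-5.9373) cross=-5.287
  mode - wants cross < 0 → take C=(3.1351,-5.9373) (cross=-5.287)
ex = (C−B)/|BC| = (0.1528,-0.9883); ey = (0.9883,0.1528)
P = B + -2.66·ex + 1.04·ey = (3.2977,-0.1849)

3.30 -0.18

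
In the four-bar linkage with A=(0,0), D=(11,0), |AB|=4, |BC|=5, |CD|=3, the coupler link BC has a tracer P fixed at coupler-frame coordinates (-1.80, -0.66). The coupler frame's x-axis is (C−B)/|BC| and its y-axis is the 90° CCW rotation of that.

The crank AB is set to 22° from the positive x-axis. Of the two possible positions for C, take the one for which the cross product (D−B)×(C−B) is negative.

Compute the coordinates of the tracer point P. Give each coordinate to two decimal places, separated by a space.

A=(0,0), D=(11.00,0)
B = A + 4.00·(cos22°, sin22°) = (3.7087, 1.4984)
|BD| = 7.4436
circle(B,5.00) ∩ circle(D,3.00): a=4.7966, h=1.4117
  candidates: C₊=(8.6913,1.9157) cross=10.508; C₋=(8.1229,-0.8500) cross=-10.508
  mode - wants cross < 0 → take C=(8.1229,-0.8500) (cross=-10.508)
ex = (C−B)/|BC| = (0.8828,-0.4697); ey = (0.4697,0.8828)
P = B + -1.80·ex + -0.66·ey = (1.8096,1.7612)

1.81 1.76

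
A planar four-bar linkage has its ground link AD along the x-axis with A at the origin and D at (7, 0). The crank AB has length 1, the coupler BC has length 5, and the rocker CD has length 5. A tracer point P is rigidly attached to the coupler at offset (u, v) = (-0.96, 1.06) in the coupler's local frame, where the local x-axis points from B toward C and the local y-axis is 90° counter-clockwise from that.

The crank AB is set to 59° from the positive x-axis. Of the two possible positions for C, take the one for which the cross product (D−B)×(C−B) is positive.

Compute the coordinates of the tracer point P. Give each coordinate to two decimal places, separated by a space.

A=(0,0), D=(7.00,0)
B = A + 1.00·(cos59°, sin59°) = (0.5150, 0.8572)
|BD| = 6.5414
circle(B,5.00) ∩ circle(D,5.00): a=3.2707, h=3.7819
  candidates: C₊=(4.2531,4.1779) cross=24.739; C₋=(3.2619,-3.3207) cross=-24.739
  mode + wants cross > 0 → take C=(4.2531,4.1779) (cross=24.739)
ex = (C−B)/|BC| = (0.7476,0.6641); ey = (-0.6641,0.7476)
P = B + -0.96·ex + 1.06·ey = (-0.9067,1.0121)

-0.91 1.01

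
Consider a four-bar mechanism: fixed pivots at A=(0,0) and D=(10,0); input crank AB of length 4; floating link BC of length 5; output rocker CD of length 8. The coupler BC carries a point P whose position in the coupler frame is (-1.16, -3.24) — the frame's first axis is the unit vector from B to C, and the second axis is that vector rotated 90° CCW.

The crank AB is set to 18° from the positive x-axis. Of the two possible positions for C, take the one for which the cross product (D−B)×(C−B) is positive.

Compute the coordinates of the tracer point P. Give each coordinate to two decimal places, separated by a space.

6.73 -0.58

A=(0,0), D=(10.00,0)
B = A + 4.00·(cos18°, sin18°) = (3.8042, 1.2361)
|BD| = 6.3179
circle(B,5.00) ∩ circle(D,8.00): a=0.0725, h=4.9995
  candidates: C₊=(4.8534,6.1248) cross=31.586; C₋=(2.8971,-3.6810) cross=-31.586
  mode + wants cross > 0 → take C=(4.8534,6.1248) (cross=31.586)
ex = (C−B)/|BC| = (0.2098,0.9777); ey = (-0.9777,0.2098)
P = B + -1.16·ex + -3.24·ey = (6.7287,-0.5780)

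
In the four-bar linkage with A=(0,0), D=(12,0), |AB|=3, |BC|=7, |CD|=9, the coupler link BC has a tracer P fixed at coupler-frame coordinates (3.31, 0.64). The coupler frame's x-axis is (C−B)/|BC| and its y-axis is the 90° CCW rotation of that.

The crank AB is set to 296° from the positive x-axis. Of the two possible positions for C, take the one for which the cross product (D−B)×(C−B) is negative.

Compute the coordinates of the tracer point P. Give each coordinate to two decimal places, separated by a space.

4.25 -4.35

A=(0,0), D=(12.00,0)
B = A + 3.00·(cos296°, sin296°) = (1.3151, -2.6964)
|BD| = 11.0199
circle(B,7.00) ∩ circle(D,9.00): a=4.0580, h=5.7037
  candidates: C₊=(3.8542,3.8269) cross=62.854; C₋=(6.6454,-7.2338) cross=-62.854
  mode - wants cross < 0 → take C=(6.6454,-7.2338) (cross=-62.854)
ex = (C−B)/|BC| = (0.7615,-0.6482); ey = (0.6482,0.7615)
P = B + 3.31·ex + 0.64·ey = (4.2504,-4.3546)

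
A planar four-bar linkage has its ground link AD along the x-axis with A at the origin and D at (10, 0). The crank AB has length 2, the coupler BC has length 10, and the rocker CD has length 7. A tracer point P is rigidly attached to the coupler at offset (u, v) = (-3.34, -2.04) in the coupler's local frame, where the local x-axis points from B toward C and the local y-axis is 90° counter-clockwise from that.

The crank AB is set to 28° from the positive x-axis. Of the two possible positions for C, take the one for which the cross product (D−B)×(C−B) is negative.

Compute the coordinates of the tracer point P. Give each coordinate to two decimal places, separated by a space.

A=(0,0), D=(10.00,0)
B = A + 2.00·(cos28°, sin28°) = (1.7659, 0.9389)
|BD| = 8.2875
circle(B,10.00) ∩ circle(D,7.00): a=7.2207, h=6.9182
  candidates: C₊=(9.7239,6.9946) cross=57.335; C₋=(8.1563,-6.7528) cross=-57.335
  mode - wants cross < 0 → take C=(8.1563,-6.7528) (cross=-57.335)
ex = (C−B)/|BC| = (0.6390,-0.7692); ey = (0.7692,0.6390)
P = B + -3.34·ex + -2.04·ey = (-1.9376,2.2044)

-1.94 2.20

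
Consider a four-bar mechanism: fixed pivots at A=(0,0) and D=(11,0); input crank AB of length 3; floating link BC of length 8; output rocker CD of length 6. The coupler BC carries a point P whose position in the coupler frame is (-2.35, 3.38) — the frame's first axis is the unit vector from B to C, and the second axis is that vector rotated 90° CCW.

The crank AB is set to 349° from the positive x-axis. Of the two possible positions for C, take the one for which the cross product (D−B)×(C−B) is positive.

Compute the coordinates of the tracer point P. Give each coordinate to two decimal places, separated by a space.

-1.14 -0.05

A=(0,0), D=(11.00,0)
B = A + 3.00·(cos349°, sin349°) = (2.9449, -0.5724)
|BD| = 8.0754
circle(B,8.00) ∩ circle(D,6.00): a=5.7714, h=5.5400
  candidates: C₊=(8.3090,5.3627) cross=44.738; C₋=(9.0944,-5.6894) cross=-44.738
  mode + wants cross > 0 → take C=(8.3090,5.3627) (cross=44.738)
ex = (C−B)/|BC| = (0.6705,0.7419); ey = (-0.7419,0.6705)
P = B + -2.35·ex + 3.38·ey = (-1.1384,-0.0495)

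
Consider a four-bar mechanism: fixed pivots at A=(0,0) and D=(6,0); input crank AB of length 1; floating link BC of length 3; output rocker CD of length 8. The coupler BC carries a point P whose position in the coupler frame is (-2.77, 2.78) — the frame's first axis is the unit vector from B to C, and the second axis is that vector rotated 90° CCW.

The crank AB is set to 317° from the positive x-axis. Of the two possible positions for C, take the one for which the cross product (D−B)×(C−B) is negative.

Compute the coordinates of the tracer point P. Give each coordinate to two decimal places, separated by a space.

A=(0,0), D=(6.00,0)
B = A + 1.00·(cos317°, sin317°) = (0.7314, -0.6820)
|BD| = 5.3126
circle(B,3.00) ∩ circle(D,8.00): a=-2.5201, h=1.6277
  candidates: C₊=(-1.9768,0.6087) cross=8.647; C₋=(-1.5589,-2.6197) cross=-8.647
  mode - wants cross < 0 → take C=(-1.5589,-2.6197) (cross=-8.647)
ex = (C−B)/|BC| = (-0.7634,-0.6459); ey = (0.6459,-0.7634)
P = B + -2.77·ex + 2.78·ey = (4.6416,-1.0152)

4.64 -1.02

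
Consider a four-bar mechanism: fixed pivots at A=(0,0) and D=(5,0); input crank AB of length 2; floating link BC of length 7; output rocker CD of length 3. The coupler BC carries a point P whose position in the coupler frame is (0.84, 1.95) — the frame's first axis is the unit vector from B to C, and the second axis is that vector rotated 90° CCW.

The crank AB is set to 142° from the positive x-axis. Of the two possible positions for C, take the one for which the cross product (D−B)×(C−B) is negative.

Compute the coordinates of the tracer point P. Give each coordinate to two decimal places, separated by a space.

0.25 2.32

A=(0,0), D=(5.00,0)
B = A + 2.00·(cos142°, sin142°) = (-1.5760, 1.2313)
|BD| = 6.6903
circle(B,7.00) ∩ circle(D,3.00): a=6.3346, h=2.9788
  candidates: C₊=(5.1986,2.9934) cross=19.929; C₋=(4.1021,-2.8625) cross=-19.929
  mode - wants cross < 0 → take C=(4.1021,-2.8625) (cross=-19.929)
ex = (C−B)/|BC| = (0.8112,-0.5848); ey = (0.5848,0.8112)
P = B + 0.84·ex + 1.95·ey = (0.2458,2.3218)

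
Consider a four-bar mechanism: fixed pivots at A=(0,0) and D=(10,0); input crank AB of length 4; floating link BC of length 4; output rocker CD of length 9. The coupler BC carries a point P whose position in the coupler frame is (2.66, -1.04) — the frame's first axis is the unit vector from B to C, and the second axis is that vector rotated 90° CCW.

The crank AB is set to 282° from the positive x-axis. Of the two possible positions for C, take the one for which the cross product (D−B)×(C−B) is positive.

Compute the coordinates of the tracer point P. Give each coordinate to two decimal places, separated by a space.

1.98 -1.30

A=(0,0), D=(10.00,0)
B = A + 4.00·(cos282°, sin282°) = (0.8316, -3.9126)
|BD| = 9.9683
circle(B,4.00) ∩ circle(D,9.00): a=1.7238, h=3.6095
  candidates: C₊=(1.0004,0.0838) cross=35.981; C₋=(3.8339,-6.5558) cross=-35.981
  mode + wants cross > 0 → take C=(1.0004,0.0838) (cross=35.981)
ex = (C−B)/|BC| = (0.0422,0.9991); ey = (-0.9991,0.0422)
P = B + 2.66·ex + -1.04·ey = (1.9829,-1.2988)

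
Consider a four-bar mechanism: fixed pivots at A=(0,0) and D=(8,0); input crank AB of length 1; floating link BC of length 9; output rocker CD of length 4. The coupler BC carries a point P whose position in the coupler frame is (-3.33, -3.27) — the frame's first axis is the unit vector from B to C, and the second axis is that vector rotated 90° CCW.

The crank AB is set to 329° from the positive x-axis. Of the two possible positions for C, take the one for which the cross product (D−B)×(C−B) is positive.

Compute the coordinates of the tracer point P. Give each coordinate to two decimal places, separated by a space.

A=(0,0), D=(8.00,0)
B = A + 1.00·(cos329°, sin329°) = (0.8572, -0.5150)
|BD| = 7.1614
circle(B,9.00) ∩ circle(D,4.00): a=8.1189, h=3.8837
  candidates: C₊=(8.6758,3.9425) cross=27.813; C₋=(9.2344,-3.8048) cross=-27.813
  mode + wants cross > 0 → take C=(8.6758,3.9425) (cross=27.813)
ex = (C−B)/|BC| = (0.8687,0.4953); ey = (-0.4953,0.8687)
P = B + -3.33·ex + -3.27·ey = (-0.4161,-5.0051)

-0.42 -5.01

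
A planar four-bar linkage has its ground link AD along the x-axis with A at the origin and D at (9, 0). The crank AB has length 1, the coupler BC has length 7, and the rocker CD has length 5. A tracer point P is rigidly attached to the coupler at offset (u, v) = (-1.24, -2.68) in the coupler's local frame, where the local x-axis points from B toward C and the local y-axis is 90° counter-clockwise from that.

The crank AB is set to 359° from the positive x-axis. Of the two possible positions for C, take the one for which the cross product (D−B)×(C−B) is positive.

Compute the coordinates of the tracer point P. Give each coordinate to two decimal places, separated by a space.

A=(0,0), D=(9.00,0)
B = A + 1.00·(cos359°, sin359°) = (0.9998, -0.0175)
|BD| = 8.0002
circle(B,7.00) ∩ circle(D,5.00): a=5.5001, h=4.3301
  candidates: C₊=(6.4904,4.3246) cross=34.641; C₋=(6.5093,-4.3355) cross=-34.641
  mode + wants cross > 0 → take C=(6.4904,4.3246) (cross=34.641)
ex = (C−B)/|BC| = (0.7844,0.6203); ey = (-0.6203,0.7844)
P = B + -1.24·ex + -2.68·ey = (1.6896,-2.8887)

1.69 -2.89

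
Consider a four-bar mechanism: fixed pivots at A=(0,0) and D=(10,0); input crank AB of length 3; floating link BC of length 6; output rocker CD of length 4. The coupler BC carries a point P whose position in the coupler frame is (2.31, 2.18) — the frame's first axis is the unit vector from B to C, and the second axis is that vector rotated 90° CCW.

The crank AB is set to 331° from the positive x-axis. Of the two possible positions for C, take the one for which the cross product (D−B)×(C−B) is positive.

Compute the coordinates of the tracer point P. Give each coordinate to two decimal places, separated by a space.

2.82 1.72

A=(0,0), D=(10.00,0)
B = A + 3.00·(cos331°, sin331°) = (2.6239, -1.4544)
|BD| = 7.5182
circle(B,6.00) ∩ circle(D,4.00): a=5.0892, h=3.1781
  candidates: C₊=(7.0021,2.6481) cross=23.893; C₋=(8.2317,-3.5879) cross=-23.893
  mode + wants cross > 0 → take C=(7.0021,2.6481) (cross=23.893)
ex = (C−B)/|BC| = (0.7297,0.6838); ey = (-0.6838,0.7297)
P = B + 2.31·ex + 2.18·ey = (2.8189,1.7158)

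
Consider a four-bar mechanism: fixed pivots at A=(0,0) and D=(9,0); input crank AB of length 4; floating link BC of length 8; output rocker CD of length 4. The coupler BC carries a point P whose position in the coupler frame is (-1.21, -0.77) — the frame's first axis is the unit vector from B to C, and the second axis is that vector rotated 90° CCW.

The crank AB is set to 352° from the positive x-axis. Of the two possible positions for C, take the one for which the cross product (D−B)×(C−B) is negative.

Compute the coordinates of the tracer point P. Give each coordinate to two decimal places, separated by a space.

2.57 -0.91

A=(0,0), D=(9.00,0)
B = A + 4.00·(cos352°, sin352°) = (3.9611, -0.5567)
|BD| = 5.0696
circle(B,8.00) ∩ circle(D,4.00): a=7.2689, h=3.3411
  candidates: C₊=(10.8191,3.5624) cross=16.938; C₋=(11.5529,-3.0794) cross=-16.938
  mode - wants cross < 0 → take C=(11.5529,-3.0794) (cross=-16.938)
ex = (C−B)/|BC| = (0.9490,-0.3153); ey = (0.3153,0.9490)
P = B + -1.21·ex + -0.77·ey = (2.5700,-0.9058)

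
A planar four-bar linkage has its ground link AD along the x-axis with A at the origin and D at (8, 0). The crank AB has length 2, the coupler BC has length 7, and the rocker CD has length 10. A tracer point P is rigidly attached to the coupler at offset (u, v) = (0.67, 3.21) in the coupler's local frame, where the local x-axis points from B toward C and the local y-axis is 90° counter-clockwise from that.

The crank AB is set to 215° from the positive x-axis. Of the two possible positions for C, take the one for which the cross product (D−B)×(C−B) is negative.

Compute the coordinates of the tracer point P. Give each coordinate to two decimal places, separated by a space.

1.55 -0.38

A=(0,0), D=(8.00,0)
B = A + 2.00·(cos215°, sin215°) = (-1.6383, -1.1472)
|BD| = 9.7063
circle(B,7.00) ∩ circle(D,10.00): a=2.2260, h=6.6366
  candidates: C₊=(-0.2122,5.7060) cross=64.417; C₋=(1.3565,-7.4742) cross=-64.417
  mode - wants cross < 0 → take C=(1.3565,-7.4742) (cross=-64.417)
ex = (C−B)/|BC| = (0.4278,-0.9039); ey = (0.9039,0.4278)
P = B + 0.67·ex + 3.21·ey = (1.5497,-0.3794)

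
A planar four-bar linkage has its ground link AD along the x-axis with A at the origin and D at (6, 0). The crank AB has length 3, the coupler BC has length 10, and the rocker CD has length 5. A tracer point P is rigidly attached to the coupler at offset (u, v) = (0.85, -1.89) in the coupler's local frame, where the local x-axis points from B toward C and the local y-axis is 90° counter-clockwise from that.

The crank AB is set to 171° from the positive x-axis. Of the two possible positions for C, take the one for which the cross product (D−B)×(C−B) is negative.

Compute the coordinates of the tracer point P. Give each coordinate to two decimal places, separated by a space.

A=(0,0), D=(6.00,0)
B = A + 3.00·(cos171°, sin171°) = (-2.9631, 0.4693)
|BD| = 8.9753
circle(B,10.00) ∩ circle(D,5.00): a=8.6658, h=4.9904
  candidates: C₊=(5.9518,4.9998) cross=44.791; C₋=(5.4299,-4.9674) cross=-44.791
  mode - wants cross < 0 → take C=(5.4299,-4.9674) (cross=-44.791)
ex = (C−B)/|BC| = (0.8393,-0.5437); ey = (0.5437,0.8393)
P = B + 0.85·ex + -1.89·ey = (-3.2772,-1.5791)

-3.28 -1.58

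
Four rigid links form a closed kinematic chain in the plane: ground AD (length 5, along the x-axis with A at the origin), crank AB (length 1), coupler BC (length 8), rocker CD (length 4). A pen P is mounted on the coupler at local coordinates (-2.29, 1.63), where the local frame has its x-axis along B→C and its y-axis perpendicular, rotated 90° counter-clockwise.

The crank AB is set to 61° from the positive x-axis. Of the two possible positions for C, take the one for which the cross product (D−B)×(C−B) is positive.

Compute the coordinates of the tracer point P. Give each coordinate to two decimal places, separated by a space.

-2.03 2.13

A=(0,0), D=(5.00,0)
B = A + 1.00·(cos61°, sin61°) = (0.4848, 0.8746)
|BD| = 4.5991
circle(B,8.00) ∩ circle(D,4.00): a=7.5179, h=2.7350
  candidates: C₊=(8.3857,2.1300) cross=12.579; C₋=(7.3454,-3.2402) cross=-12.579
  mode + wants cross > 0 → take C=(8.3857,2.1300) (cross=12.579)
ex = (C−B)/|BC| = (0.9876,0.1569); ey = (-0.1569,0.9876)
P = B + -2.29·ex + 1.63·ey = (-2.0326,2.1251)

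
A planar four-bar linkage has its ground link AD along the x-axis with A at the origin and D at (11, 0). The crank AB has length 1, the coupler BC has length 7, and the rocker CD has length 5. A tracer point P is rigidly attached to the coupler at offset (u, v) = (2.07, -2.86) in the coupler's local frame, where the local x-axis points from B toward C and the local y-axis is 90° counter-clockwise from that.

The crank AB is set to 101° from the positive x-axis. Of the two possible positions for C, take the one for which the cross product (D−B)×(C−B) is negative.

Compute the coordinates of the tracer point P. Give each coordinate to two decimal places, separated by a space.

A=(0,0), D=(11.00,0)
B = A + 1.00·(cos101°, sin101°) = (-0.1908, 0.9816)
|BD| = 11.2338
circle(B,7.00) ∩ circle(D,5.00): a=6.6851, h=2.0759
  candidates: C₊=(6.6501,2.4655) cross=23.321; C₋=(6.2873,-1.6705) cross=-23.321
  mode - wants cross < 0 → take C=(6.2873,-1.6705) (cross=-23.321)
ex = (C−B)/|BC| = (0.9254,-0.3789); ey = (0.3789,0.9254)
P = B + 2.07·ex + -2.86·ey = (0.6413,-2.4494)

0.64 -2.45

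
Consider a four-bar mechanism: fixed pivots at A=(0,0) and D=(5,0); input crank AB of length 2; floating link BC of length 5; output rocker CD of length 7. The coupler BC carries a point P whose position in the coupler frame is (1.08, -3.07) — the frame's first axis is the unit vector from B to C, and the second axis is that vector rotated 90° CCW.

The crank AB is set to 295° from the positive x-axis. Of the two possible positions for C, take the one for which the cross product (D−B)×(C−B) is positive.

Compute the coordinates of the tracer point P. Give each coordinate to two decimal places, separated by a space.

A=(0,0), D=(5.00,0)
B = A + 2.00·(cos295°, sin295°) = (0.8452, -1.8126)
|BD| = 4.5329
circle(B,5.00) ∩ circle(D,7.00): a=-0.3808, h=4.9855
  candidates: C₊=(-1.4974,2.6046) cross=22.599; C₋=(2.4898,-6.5344) cross=-22.599
  mode + wants cross > 0 → take C=(-1.4974,2.6046) (cross=22.599)
ex = (C−B)/|BC| = (-0.4685,0.8835); ey = (-0.8835,-0.4685)
P = B + 1.08·ex + -3.07·ey = (3.0514,0.5799)

3.05 0.58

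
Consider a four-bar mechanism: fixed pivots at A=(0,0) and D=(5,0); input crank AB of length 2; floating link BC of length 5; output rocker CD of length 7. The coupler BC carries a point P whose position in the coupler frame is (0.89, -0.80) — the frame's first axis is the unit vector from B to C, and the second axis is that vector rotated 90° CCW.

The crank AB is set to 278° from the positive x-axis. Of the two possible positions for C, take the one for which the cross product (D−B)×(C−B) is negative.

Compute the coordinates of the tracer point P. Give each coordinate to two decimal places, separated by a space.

A=(0,0), D=(5.00,0)
B = A + 2.00·(cos278°, sin278°) = (0.2783, -1.9805)
|BD| = 5.1202
circle(B,5.00) ∩ circle(D,7.00): a=0.2164, h=4.9953
  candidates: C₊=(-1.4543,2.7097) cross=25.577; C₋=(2.4102,-6.5033) cross=-25.577
  mode - wants cross < 0 → take C=(2.4102,-6.5033) (cross=-25.577)
ex = (C−B)/|BC| = (0.4264,-0.9046); ey = (0.9046,0.4264)
P = B + 0.89·ex + -0.80·ey = (-0.0658,-3.1267)

-0.07 -3.13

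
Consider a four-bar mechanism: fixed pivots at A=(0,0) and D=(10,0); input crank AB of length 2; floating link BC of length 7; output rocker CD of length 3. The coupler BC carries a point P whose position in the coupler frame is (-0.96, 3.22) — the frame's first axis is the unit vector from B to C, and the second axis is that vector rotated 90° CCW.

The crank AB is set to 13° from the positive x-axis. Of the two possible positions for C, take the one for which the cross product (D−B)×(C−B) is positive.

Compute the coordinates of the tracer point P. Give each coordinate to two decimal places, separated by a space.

0.03 3.20

A=(0,0), D=(10.00,0)
B = A + 2.00·(cos13°, sin13°) = (1.9487, 0.4499)
|BD| = 8.0638
circle(B,7.00) ∩ circle(D,3.00): a=6.5121, h=2.5675
  candidates: C₊=(8.5940,2.6501) cross=20.704; C₋=(8.3075,-2.4770) cross=-20.704
  mode + wants cross > 0 → take C=(8.5940,2.6501) (cross=20.704)
ex = (C−B)/|BC| = (0.9493,0.3143); ey = (-0.3143,0.9493)
P = B + -0.96·ex + 3.22·ey = (0.0253,3.2050)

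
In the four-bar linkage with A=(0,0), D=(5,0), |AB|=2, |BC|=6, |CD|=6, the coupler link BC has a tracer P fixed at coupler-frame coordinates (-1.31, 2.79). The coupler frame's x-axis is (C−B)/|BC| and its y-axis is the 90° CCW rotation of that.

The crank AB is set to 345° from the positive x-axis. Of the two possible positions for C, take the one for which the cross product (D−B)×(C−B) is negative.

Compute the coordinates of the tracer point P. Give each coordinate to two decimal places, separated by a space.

3.92 1.84

A=(0,0), D=(5.00,0)
B = A + 2.00·(cos345°, sin345°) = (1.9319, -0.5176)
|BD| = 3.1115
circle(B,6.00) ∩ circle(D,6.00): a=1.5558, h=5.7948
  candidates: C₊=(2.5019,5.4552) cross=18.031; C₋=(4.4300,-5.9729) cross=-18.031
  mode - wants cross < 0 → take C=(4.4300,-5.9729) (cross=-18.031)
ex = (C−B)/|BC| = (0.4164,-0.9092); ey = (0.9092,0.4164)
P = B + -1.31·ex + 2.79·ey = (3.9231,1.8350)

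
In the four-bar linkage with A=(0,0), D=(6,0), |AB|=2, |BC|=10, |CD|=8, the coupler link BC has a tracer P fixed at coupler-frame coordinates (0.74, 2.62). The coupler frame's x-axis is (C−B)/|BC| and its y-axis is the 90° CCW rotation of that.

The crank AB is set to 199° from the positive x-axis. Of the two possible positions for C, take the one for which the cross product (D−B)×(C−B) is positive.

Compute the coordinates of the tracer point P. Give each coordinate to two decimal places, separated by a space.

-3.66 1.42

A=(0,0), D=(6.00,0)
B = A + 2.00·(cos199°, sin199°) = (-1.8910, -0.6511)
|BD| = 7.9179
circle(B,10.00) ∩ circle(D,8.00): a=6.2323, h=7.8204
  candidates: C₊=(3.6770,7.6553) cross=61.921; C₋=(4.9632,-7.9325) cross=-61.921
  mode + wants cross > 0 → take C=(3.6770,7.6553) (cross=61.921)
ex = (C−B)/|BC| = (0.5568,0.8306); ey = (-0.8306,0.5568)
P = B + 0.74·ex + 2.62·ey = (-3.6553,1.4224)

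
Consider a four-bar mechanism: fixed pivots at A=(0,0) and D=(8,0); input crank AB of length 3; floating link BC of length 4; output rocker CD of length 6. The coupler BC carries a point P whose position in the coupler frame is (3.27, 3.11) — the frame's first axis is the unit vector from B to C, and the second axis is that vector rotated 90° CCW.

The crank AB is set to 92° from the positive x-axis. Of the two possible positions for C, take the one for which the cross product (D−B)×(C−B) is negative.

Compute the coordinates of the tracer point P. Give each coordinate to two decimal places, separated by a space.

4.26 1.87

A=(0,0), D=(8.00,0)
B = A + 3.00·(cos92°, sin92°) = (-0.1047, 2.9982)
|BD| = 8.6415
circle(B,4.00) ∩ circle(D,6.00): a=3.1635, h=2.4479
  candidates: C₊=(3.7116,4.1964) cross=21.153; C₋=(2.0130,-0.3952) cross=-21.153
  mode - wants cross < 0 → take C=(2.0130,-0.3952) (cross=-21.153)
ex = (C−B)/|BC| = (0.5294,-0.8484); ey = (0.8484,0.5294)
P = B + 3.27·ex + 3.11·ey = (4.2649,1.8706)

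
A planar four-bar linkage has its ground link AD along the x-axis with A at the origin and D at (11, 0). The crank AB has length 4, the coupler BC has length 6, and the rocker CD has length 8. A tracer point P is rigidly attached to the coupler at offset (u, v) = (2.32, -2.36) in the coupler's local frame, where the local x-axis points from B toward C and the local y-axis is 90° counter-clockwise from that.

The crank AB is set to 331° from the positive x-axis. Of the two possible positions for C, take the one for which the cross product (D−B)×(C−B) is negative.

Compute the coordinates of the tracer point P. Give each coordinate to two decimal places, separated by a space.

A=(0,0), D=(11.00,0)
B = A + 4.00·(cos331°, sin331°) = (3.4985, -1.9392)
|BD| = 7.7481
circle(B,6.00) ∩ circle(D,8.00): a=2.0672, h=5.6327
  candidates: C₊=(4.0901,4.0315) cross=43.643; C₋=(6.9096,-6.8752) cross=-43.643
  mode - wants cross < 0 → take C=(6.9096,-6.8752) (cross=-43.643)
ex = (C−B)/|BC| = (0.5685,-0.8227); ey = (0.8227,0.5685)
P = B + 2.32·ex + -2.36·ey = (2.8760,-5.1895)

2.88 -5.19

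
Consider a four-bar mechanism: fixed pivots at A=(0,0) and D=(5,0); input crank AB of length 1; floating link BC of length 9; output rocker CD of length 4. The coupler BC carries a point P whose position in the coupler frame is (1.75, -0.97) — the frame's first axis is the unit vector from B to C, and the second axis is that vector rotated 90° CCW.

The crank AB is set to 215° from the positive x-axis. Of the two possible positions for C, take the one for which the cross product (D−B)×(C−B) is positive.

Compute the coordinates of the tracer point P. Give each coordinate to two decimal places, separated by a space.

A=(0,0), D=(5.00,0)
B = A + 1.00·(cos215°, sin215°) = (-0.8192, -0.5736)
|BD| = 5.8474
circle(B,9.00) ∩ circle(D,4.00): a=8.4817, h=3.0100
  candidates: C₊=(7.3264,3.2539) cross=17.600; C₋=(7.9169,-2.7370) cross=-17.600
  mode + wants cross > 0 → take C=(7.3264,3.2539) (cross=17.600)
ex = (C−B)/|BC| = (0.9051,0.4253); ey = (-0.4253,0.9051)
P = B + 1.75·ex + -0.97·ey = (1.1772,-0.7073)

1.18 -0.71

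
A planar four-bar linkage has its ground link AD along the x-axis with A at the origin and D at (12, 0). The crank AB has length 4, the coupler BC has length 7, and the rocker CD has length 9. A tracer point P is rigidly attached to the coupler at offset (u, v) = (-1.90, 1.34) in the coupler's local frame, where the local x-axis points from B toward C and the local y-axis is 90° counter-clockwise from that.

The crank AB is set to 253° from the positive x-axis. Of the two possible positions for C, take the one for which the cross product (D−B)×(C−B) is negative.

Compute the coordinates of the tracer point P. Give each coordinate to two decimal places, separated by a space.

-2.52 -1.93

A=(0,0), D=(12.00,0)
B = A + 4.00·(cos253°, sin253°) = (-1.1695, -3.8252)
|BD| = 13.7138
circle(B,7.00) ∩ circle(D,9.00): a=5.6902, h=4.0770
  candidates: C₊=(3.1576,1.6771) cross=55.911; C₋=(5.4321,-6.1532) cross=-55.911
  mode - wants cross < 0 → take C=(5.4321,-6.1532) (cross=-55.911)
ex = (C−B)/|BC| = (0.9431,-0.3326); ey = (0.3326,0.9431)
P = B + -1.90·ex + 1.34·ey = (-2.5157,-1.9296)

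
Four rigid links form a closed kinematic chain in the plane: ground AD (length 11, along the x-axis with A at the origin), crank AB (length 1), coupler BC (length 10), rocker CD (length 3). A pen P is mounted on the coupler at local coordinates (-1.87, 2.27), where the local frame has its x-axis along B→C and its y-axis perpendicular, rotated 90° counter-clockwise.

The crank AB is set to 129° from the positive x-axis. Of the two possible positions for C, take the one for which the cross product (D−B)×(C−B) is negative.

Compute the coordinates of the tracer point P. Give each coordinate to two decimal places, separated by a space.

A=(0,0), D=(11.00,0)
B = A + 1.00·(cos129°, sin129°) = (-0.6293, 0.7771)
|BD| = 11.6553
circle(B,10.00) ∩ circle(D,3.00): a=9.7314, h=2.3019
  candidates: C₊=(9.2340,2.4251) cross=26.830; C₋=(8.9270,-2.1685) cross=-26.830
  mode - wants cross < 0 → take C=(8.9270,-2.1685) (cross=-26.830)
ex = (C−B)/|BC| = (0.9556,-0.2946); ey = (0.2946,0.9556)
P = B + -1.87·ex + 2.27·ey = (-1.7477,3.4973)

-1.75 3.50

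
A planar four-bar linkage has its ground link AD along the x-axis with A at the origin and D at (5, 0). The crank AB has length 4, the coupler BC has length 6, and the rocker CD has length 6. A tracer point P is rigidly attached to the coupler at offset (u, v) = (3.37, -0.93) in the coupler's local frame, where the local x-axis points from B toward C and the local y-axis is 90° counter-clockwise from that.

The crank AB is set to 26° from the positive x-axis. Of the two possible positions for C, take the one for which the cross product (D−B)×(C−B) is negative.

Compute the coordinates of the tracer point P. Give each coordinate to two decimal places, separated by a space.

A=(0,0), D=(5.00,0)
B = A + 4.00·(cos26°, sin26°) = (3.5952, 1.7535)
|BD| = 2.2468
circle(B,6.00) ∩ circle(D,6.00): a=1.1234, h=5.8939
  candidates: C₊=(8.8973,4.5619) cross=13.243; C₋=(-0.3022,-2.8084) cross=-13.243
  mode - wants cross < 0 → take C=(-0.3022,-2.8084) (cross=-13.243)
ex = (C−B)/|BC| = (-0.6496,-0.7603); ey = (0.7603,-0.6496)
P = B + 3.37·ex + -0.93·ey = (0.6991,-0.2047)

0.70 -0.20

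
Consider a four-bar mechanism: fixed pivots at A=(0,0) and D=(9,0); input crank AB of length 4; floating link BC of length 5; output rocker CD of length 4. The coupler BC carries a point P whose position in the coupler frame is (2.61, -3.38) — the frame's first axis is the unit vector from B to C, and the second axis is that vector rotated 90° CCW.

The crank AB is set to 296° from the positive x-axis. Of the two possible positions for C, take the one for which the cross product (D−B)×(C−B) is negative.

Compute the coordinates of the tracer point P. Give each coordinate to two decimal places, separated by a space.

4.56 -6.82

A=(0,0), D=(9.00,0)
B = A + 4.00·(cos296°, sin296°) = (1.7535, -3.5952)
|BD| = 8.0893
circle(B,5.00) ∩ circle(D,4.00): a=4.6010, h=1.9574
  candidates: C₊=(5.0052,0.2031) cross=15.834; C₋=(6.7450,-3.3038) cross=-15.834
  mode - wants cross < 0 → take C=(6.7450,-3.3038) (cross=-15.834)
ex = (C−B)/|BC| = (0.9983,0.0583); ey = (-0.0583,0.9983)
P = B + 2.61·ex + -3.38·ey = (4.5560,-6.8173)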